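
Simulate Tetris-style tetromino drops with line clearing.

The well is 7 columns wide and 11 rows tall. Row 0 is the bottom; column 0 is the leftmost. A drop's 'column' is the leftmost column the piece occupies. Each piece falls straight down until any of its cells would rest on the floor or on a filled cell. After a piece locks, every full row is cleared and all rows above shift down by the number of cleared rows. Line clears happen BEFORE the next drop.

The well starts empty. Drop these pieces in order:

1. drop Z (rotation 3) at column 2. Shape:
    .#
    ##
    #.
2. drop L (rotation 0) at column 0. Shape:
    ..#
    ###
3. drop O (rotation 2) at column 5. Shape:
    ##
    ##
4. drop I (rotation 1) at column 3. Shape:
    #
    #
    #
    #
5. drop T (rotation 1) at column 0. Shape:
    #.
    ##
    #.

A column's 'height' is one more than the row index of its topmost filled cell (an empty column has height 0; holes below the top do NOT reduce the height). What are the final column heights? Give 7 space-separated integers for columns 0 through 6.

Answer: 6 5 4 7 0 2 2

Derivation:
Drop 1: Z rot3 at col 2 lands with bottom-row=0; cleared 0 line(s) (total 0); column heights now [0 0 2 3 0 0 0], max=3
Drop 2: L rot0 at col 0 lands with bottom-row=2; cleared 0 line(s) (total 0); column heights now [3 3 4 3 0 0 0], max=4
Drop 3: O rot2 at col 5 lands with bottom-row=0; cleared 0 line(s) (total 0); column heights now [3 3 4 3 0 2 2], max=4
Drop 4: I rot1 at col 3 lands with bottom-row=3; cleared 0 line(s) (total 0); column heights now [3 3 4 7 0 2 2], max=7
Drop 5: T rot1 at col 0 lands with bottom-row=3; cleared 0 line(s) (total 0); column heights now [6 5 4 7 0 2 2], max=7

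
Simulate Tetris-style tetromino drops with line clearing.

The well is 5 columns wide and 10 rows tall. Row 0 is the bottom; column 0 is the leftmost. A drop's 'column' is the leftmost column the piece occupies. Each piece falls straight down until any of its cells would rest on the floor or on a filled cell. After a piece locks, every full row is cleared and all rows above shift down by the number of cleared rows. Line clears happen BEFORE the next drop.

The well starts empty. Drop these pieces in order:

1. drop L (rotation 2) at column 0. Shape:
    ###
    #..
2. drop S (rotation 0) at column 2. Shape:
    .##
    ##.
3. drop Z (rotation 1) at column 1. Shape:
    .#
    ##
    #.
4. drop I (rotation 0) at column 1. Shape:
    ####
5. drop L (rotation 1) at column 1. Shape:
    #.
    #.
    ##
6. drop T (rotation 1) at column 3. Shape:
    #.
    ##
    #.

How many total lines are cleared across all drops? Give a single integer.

Answer: 0

Derivation:
Drop 1: L rot2 at col 0 lands with bottom-row=0; cleared 0 line(s) (total 0); column heights now [2 2 2 0 0], max=2
Drop 2: S rot0 at col 2 lands with bottom-row=2; cleared 0 line(s) (total 0); column heights now [2 2 3 4 4], max=4
Drop 3: Z rot1 at col 1 lands with bottom-row=2; cleared 0 line(s) (total 0); column heights now [2 4 5 4 4], max=5
Drop 4: I rot0 at col 1 lands with bottom-row=5; cleared 0 line(s) (total 0); column heights now [2 6 6 6 6], max=6
Drop 5: L rot1 at col 1 lands with bottom-row=6; cleared 0 line(s) (total 0); column heights now [2 9 7 6 6], max=9
Drop 6: T rot1 at col 3 lands with bottom-row=6; cleared 0 line(s) (total 0); column heights now [2 9 7 9 8], max=9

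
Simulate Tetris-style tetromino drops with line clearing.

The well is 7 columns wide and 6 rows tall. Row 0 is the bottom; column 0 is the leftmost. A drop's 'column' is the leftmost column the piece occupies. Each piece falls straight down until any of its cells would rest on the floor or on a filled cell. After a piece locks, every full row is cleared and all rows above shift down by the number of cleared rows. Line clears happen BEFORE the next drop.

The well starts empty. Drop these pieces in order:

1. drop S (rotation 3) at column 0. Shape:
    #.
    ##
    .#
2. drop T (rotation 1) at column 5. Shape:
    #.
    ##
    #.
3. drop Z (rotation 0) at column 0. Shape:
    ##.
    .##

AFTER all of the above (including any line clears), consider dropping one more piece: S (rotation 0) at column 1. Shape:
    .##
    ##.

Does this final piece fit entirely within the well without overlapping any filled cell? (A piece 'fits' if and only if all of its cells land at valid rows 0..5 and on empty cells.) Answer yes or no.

Drop 1: S rot3 at col 0 lands with bottom-row=0; cleared 0 line(s) (total 0); column heights now [3 2 0 0 0 0 0], max=3
Drop 2: T rot1 at col 5 lands with bottom-row=0; cleared 0 line(s) (total 0); column heights now [3 2 0 0 0 3 2], max=3
Drop 3: Z rot0 at col 0 lands with bottom-row=2; cleared 0 line(s) (total 0); column heights now [4 4 3 0 0 3 2], max=4
Test piece S rot0 at col 1 (width 3): heights before test = [4 4 3 0 0 3 2]; fits = True

Answer: yes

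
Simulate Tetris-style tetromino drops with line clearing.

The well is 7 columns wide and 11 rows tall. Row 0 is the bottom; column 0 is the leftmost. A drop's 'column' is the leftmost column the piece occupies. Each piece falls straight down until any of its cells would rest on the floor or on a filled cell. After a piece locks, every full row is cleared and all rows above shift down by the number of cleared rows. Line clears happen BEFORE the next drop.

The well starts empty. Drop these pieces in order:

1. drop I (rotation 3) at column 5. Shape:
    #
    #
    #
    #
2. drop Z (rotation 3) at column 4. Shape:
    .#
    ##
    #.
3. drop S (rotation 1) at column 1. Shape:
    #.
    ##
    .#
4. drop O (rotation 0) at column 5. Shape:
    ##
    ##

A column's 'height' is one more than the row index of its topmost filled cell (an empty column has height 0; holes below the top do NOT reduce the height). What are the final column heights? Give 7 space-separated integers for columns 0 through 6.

Drop 1: I rot3 at col 5 lands with bottom-row=0; cleared 0 line(s) (total 0); column heights now [0 0 0 0 0 4 0], max=4
Drop 2: Z rot3 at col 4 lands with bottom-row=3; cleared 0 line(s) (total 0); column heights now [0 0 0 0 5 6 0], max=6
Drop 3: S rot1 at col 1 lands with bottom-row=0; cleared 0 line(s) (total 0); column heights now [0 3 2 0 5 6 0], max=6
Drop 4: O rot0 at col 5 lands with bottom-row=6; cleared 0 line(s) (total 0); column heights now [0 3 2 0 5 8 8], max=8

Answer: 0 3 2 0 5 8 8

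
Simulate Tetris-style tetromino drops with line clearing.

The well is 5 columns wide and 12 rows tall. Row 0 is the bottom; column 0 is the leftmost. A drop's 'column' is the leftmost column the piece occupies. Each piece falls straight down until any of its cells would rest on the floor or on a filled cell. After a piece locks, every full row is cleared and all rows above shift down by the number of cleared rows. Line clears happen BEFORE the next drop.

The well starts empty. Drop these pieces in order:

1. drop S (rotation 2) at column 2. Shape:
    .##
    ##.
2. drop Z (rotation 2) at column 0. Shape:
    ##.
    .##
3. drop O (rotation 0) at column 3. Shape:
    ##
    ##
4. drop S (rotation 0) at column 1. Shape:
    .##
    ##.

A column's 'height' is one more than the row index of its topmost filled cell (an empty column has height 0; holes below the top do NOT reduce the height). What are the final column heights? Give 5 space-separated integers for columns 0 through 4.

Answer: 3 4 5 5 4

Derivation:
Drop 1: S rot2 at col 2 lands with bottom-row=0; cleared 0 line(s) (total 0); column heights now [0 0 1 2 2], max=2
Drop 2: Z rot2 at col 0 lands with bottom-row=1; cleared 0 line(s) (total 0); column heights now [3 3 2 2 2], max=3
Drop 3: O rot0 at col 3 lands with bottom-row=2; cleared 0 line(s) (total 0); column heights now [3 3 2 4 4], max=4
Drop 4: S rot0 at col 1 lands with bottom-row=3; cleared 0 line(s) (total 0); column heights now [3 4 5 5 4], max=5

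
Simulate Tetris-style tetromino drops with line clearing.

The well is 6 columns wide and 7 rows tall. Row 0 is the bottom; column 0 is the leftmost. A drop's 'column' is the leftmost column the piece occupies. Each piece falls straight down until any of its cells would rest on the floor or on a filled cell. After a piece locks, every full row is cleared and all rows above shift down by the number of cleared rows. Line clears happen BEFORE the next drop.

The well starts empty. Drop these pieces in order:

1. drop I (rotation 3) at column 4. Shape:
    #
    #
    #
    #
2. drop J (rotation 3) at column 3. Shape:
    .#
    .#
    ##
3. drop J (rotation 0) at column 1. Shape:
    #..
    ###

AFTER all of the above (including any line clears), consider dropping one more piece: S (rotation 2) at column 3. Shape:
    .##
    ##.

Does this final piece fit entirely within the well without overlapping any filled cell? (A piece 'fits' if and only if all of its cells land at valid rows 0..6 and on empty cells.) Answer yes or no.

Drop 1: I rot3 at col 4 lands with bottom-row=0; cleared 0 line(s) (total 0); column heights now [0 0 0 0 4 0], max=4
Drop 2: J rot3 at col 3 lands with bottom-row=4; cleared 0 line(s) (total 0); column heights now [0 0 0 5 7 0], max=7
Drop 3: J rot0 at col 1 lands with bottom-row=5; cleared 0 line(s) (total 0); column heights now [0 7 6 6 7 0], max=7
Test piece S rot2 at col 3 (width 3): heights before test = [0 7 6 6 7 0]; fits = False

Answer: no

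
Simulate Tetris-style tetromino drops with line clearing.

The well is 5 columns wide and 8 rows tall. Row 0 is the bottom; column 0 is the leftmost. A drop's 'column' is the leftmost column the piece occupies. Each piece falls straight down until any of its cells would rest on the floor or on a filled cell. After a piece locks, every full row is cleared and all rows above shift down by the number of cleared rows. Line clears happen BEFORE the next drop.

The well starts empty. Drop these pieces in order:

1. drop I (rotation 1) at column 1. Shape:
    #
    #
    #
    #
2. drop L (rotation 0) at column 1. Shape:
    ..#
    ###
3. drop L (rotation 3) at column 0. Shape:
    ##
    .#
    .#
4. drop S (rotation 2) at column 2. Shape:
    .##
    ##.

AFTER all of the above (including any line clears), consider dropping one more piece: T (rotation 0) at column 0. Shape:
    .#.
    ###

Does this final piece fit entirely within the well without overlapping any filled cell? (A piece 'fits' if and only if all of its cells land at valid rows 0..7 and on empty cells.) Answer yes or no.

Drop 1: I rot1 at col 1 lands with bottom-row=0; cleared 0 line(s) (total 0); column heights now [0 4 0 0 0], max=4
Drop 2: L rot0 at col 1 lands with bottom-row=4; cleared 0 line(s) (total 0); column heights now [0 5 5 6 0], max=6
Drop 3: L rot3 at col 0 lands with bottom-row=5; cleared 0 line(s) (total 0); column heights now [8 8 5 6 0], max=8
Drop 4: S rot2 at col 2 lands with bottom-row=6; cleared 0 line(s) (total 0); column heights now [8 8 7 8 8], max=8
Test piece T rot0 at col 0 (width 3): heights before test = [8 8 7 8 8]; fits = False

Answer: no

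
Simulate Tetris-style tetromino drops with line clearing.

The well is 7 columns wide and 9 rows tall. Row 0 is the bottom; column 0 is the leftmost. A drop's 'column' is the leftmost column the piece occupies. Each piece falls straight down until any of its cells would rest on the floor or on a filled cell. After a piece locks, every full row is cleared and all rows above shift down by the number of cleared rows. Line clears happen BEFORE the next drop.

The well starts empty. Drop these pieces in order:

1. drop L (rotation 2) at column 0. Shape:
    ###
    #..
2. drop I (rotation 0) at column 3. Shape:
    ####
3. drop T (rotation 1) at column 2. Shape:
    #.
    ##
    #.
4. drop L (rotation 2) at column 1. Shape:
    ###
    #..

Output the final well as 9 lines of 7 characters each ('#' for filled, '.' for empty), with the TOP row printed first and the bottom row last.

Answer: .......
.......
.......
.###...
.##....
..##...
..#....
###....
#..####

Derivation:
Drop 1: L rot2 at col 0 lands with bottom-row=0; cleared 0 line(s) (total 0); column heights now [2 2 2 0 0 0 0], max=2
Drop 2: I rot0 at col 3 lands with bottom-row=0; cleared 0 line(s) (total 0); column heights now [2 2 2 1 1 1 1], max=2
Drop 3: T rot1 at col 2 lands with bottom-row=2; cleared 0 line(s) (total 0); column heights now [2 2 5 4 1 1 1], max=5
Drop 4: L rot2 at col 1 lands with bottom-row=4; cleared 0 line(s) (total 0); column heights now [2 6 6 6 1 1 1], max=6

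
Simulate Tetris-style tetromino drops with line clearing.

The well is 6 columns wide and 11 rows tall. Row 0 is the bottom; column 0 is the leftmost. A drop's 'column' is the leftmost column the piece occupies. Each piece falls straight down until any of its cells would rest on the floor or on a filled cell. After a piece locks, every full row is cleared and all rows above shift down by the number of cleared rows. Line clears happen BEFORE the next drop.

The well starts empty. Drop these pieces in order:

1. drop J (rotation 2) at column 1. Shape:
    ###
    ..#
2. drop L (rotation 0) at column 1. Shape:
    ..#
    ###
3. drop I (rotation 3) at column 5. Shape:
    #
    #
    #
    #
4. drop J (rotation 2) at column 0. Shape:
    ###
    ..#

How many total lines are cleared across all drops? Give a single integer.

Answer: 0

Derivation:
Drop 1: J rot2 at col 1 lands with bottom-row=0; cleared 0 line(s) (total 0); column heights now [0 2 2 2 0 0], max=2
Drop 2: L rot0 at col 1 lands with bottom-row=2; cleared 0 line(s) (total 0); column heights now [0 3 3 4 0 0], max=4
Drop 3: I rot3 at col 5 lands with bottom-row=0; cleared 0 line(s) (total 0); column heights now [0 3 3 4 0 4], max=4
Drop 4: J rot2 at col 0 lands with bottom-row=3; cleared 0 line(s) (total 0); column heights now [5 5 5 4 0 4], max=5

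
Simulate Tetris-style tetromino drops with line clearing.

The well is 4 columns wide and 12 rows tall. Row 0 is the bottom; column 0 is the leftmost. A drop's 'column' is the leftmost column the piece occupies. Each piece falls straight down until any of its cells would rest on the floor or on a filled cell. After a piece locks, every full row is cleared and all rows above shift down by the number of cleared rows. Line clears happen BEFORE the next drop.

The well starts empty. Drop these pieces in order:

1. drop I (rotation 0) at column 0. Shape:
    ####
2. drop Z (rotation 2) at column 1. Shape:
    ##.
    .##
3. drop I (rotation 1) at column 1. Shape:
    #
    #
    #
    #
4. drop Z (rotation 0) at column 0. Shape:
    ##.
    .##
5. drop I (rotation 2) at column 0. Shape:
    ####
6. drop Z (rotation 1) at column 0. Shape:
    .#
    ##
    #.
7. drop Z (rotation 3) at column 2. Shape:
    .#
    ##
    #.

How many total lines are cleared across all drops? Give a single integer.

Drop 1: I rot0 at col 0 lands with bottom-row=0; cleared 1 line(s) (total 1); column heights now [0 0 0 0], max=0
Drop 2: Z rot2 at col 1 lands with bottom-row=0; cleared 0 line(s) (total 1); column heights now [0 2 2 1], max=2
Drop 3: I rot1 at col 1 lands with bottom-row=2; cleared 0 line(s) (total 1); column heights now [0 6 2 1], max=6
Drop 4: Z rot0 at col 0 lands with bottom-row=6; cleared 0 line(s) (total 1); column heights now [8 8 7 1], max=8
Drop 5: I rot2 at col 0 lands with bottom-row=8; cleared 1 line(s) (total 2); column heights now [8 8 7 1], max=8
Drop 6: Z rot1 at col 0 lands with bottom-row=8; cleared 0 line(s) (total 2); column heights now [10 11 7 1], max=11
Drop 7: Z rot3 at col 2 lands with bottom-row=7; cleared 0 line(s) (total 2); column heights now [10 11 9 10], max=11

Answer: 2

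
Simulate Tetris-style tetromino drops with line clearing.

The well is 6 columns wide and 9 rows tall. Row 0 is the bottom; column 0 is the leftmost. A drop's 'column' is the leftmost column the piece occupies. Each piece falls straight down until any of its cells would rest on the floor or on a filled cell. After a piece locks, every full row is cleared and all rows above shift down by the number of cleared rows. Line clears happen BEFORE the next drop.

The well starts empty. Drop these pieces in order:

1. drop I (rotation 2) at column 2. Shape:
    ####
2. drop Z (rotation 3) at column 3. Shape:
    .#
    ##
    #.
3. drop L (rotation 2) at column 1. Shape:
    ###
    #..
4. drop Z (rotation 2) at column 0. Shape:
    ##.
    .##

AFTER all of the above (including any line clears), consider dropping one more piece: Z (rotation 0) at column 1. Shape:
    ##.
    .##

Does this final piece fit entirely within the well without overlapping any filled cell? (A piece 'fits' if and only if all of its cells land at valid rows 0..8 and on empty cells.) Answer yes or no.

Drop 1: I rot2 at col 2 lands with bottom-row=0; cleared 0 line(s) (total 0); column heights now [0 0 1 1 1 1], max=1
Drop 2: Z rot3 at col 3 lands with bottom-row=1; cleared 0 line(s) (total 0); column heights now [0 0 1 3 4 1], max=4
Drop 3: L rot2 at col 1 lands with bottom-row=2; cleared 0 line(s) (total 0); column heights now [0 4 4 4 4 1], max=4
Drop 4: Z rot2 at col 0 lands with bottom-row=4; cleared 0 line(s) (total 0); column heights now [6 6 5 4 4 1], max=6
Test piece Z rot0 at col 1 (width 3): heights before test = [6 6 5 4 4 1]; fits = True

Answer: yes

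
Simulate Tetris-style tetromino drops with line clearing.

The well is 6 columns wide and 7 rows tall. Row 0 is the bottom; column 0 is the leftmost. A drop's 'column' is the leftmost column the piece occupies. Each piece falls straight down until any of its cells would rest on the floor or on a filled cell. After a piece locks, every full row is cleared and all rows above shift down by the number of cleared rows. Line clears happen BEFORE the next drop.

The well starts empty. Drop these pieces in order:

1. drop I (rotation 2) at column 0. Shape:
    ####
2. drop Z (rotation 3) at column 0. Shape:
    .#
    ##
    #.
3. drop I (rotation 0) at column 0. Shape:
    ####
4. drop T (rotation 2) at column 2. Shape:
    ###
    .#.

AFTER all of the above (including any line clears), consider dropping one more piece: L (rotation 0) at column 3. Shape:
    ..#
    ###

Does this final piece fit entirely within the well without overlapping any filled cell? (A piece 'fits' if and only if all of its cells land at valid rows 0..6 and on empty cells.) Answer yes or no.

Answer: no

Derivation:
Drop 1: I rot2 at col 0 lands with bottom-row=0; cleared 0 line(s) (total 0); column heights now [1 1 1 1 0 0], max=1
Drop 2: Z rot3 at col 0 lands with bottom-row=1; cleared 0 line(s) (total 0); column heights now [3 4 1 1 0 0], max=4
Drop 3: I rot0 at col 0 lands with bottom-row=4; cleared 0 line(s) (total 0); column heights now [5 5 5 5 0 0], max=5
Drop 4: T rot2 at col 2 lands with bottom-row=5; cleared 0 line(s) (total 0); column heights now [5 5 7 7 7 0], max=7
Test piece L rot0 at col 3 (width 3): heights before test = [5 5 7 7 7 0]; fits = False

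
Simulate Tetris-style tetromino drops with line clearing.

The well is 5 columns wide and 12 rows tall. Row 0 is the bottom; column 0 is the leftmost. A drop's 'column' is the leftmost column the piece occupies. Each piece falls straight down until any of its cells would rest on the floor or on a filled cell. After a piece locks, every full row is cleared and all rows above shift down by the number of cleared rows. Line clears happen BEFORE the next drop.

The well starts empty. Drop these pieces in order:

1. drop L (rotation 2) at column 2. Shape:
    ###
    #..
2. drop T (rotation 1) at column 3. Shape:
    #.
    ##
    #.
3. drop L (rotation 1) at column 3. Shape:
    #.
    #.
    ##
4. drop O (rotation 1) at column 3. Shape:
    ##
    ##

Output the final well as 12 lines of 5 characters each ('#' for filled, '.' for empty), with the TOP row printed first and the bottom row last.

Drop 1: L rot2 at col 2 lands with bottom-row=0; cleared 0 line(s) (total 0); column heights now [0 0 2 2 2], max=2
Drop 2: T rot1 at col 3 lands with bottom-row=2; cleared 0 line(s) (total 0); column heights now [0 0 2 5 4], max=5
Drop 3: L rot1 at col 3 lands with bottom-row=5; cleared 0 line(s) (total 0); column heights now [0 0 2 8 6], max=8
Drop 4: O rot1 at col 3 lands with bottom-row=8; cleared 0 line(s) (total 0); column heights now [0 0 2 10 10], max=10

Answer: .....
.....
...##
...##
...#.
...#.
...##
...#.
...##
...#.
..###
..#..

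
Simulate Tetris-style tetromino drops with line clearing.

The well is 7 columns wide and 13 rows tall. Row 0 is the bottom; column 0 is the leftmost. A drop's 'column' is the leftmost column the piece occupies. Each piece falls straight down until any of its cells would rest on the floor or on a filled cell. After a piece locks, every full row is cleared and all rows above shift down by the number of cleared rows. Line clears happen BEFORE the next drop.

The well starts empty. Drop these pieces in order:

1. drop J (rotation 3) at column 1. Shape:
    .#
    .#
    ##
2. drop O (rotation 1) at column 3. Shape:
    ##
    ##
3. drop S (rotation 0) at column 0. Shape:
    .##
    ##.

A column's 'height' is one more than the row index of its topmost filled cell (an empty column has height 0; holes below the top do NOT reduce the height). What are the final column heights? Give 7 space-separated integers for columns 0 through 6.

Answer: 3 4 4 2 2 0 0

Derivation:
Drop 1: J rot3 at col 1 lands with bottom-row=0; cleared 0 line(s) (total 0); column heights now [0 1 3 0 0 0 0], max=3
Drop 2: O rot1 at col 3 lands with bottom-row=0; cleared 0 line(s) (total 0); column heights now [0 1 3 2 2 0 0], max=3
Drop 3: S rot0 at col 0 lands with bottom-row=2; cleared 0 line(s) (total 0); column heights now [3 4 4 2 2 0 0], max=4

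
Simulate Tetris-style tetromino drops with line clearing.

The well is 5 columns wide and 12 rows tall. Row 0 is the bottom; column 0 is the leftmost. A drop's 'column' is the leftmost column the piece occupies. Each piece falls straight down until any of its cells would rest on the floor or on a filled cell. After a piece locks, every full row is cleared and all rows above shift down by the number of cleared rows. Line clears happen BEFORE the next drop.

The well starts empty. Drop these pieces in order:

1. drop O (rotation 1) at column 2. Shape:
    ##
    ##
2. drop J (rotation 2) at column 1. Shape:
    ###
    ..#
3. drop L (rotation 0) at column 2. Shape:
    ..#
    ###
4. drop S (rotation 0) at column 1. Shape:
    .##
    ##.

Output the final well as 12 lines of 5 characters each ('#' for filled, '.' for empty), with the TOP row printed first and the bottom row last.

Answer: .....
.....
.....
.....
.....
..##.
.##.#
..###
.###.
...#.
..##.
..##.

Derivation:
Drop 1: O rot1 at col 2 lands with bottom-row=0; cleared 0 line(s) (total 0); column heights now [0 0 2 2 0], max=2
Drop 2: J rot2 at col 1 lands with bottom-row=2; cleared 0 line(s) (total 0); column heights now [0 4 4 4 0], max=4
Drop 3: L rot0 at col 2 lands with bottom-row=4; cleared 0 line(s) (total 0); column heights now [0 4 5 5 6], max=6
Drop 4: S rot0 at col 1 lands with bottom-row=5; cleared 0 line(s) (total 0); column heights now [0 6 7 7 6], max=7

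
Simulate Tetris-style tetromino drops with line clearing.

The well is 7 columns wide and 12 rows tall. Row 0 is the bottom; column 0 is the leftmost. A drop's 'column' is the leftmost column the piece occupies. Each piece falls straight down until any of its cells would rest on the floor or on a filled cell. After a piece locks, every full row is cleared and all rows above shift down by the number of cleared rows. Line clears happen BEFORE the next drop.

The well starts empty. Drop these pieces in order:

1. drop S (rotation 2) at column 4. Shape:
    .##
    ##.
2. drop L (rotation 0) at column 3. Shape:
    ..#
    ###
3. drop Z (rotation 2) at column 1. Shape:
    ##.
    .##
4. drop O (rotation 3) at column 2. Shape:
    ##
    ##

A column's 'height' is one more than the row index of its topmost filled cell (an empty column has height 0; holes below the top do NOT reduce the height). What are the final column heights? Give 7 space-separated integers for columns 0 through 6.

Drop 1: S rot2 at col 4 lands with bottom-row=0; cleared 0 line(s) (total 0); column heights now [0 0 0 0 1 2 2], max=2
Drop 2: L rot0 at col 3 lands with bottom-row=2; cleared 0 line(s) (total 0); column heights now [0 0 0 3 3 4 2], max=4
Drop 3: Z rot2 at col 1 lands with bottom-row=3; cleared 0 line(s) (total 0); column heights now [0 5 5 4 3 4 2], max=5
Drop 4: O rot3 at col 2 lands with bottom-row=5; cleared 0 line(s) (total 0); column heights now [0 5 7 7 3 4 2], max=7

Answer: 0 5 7 7 3 4 2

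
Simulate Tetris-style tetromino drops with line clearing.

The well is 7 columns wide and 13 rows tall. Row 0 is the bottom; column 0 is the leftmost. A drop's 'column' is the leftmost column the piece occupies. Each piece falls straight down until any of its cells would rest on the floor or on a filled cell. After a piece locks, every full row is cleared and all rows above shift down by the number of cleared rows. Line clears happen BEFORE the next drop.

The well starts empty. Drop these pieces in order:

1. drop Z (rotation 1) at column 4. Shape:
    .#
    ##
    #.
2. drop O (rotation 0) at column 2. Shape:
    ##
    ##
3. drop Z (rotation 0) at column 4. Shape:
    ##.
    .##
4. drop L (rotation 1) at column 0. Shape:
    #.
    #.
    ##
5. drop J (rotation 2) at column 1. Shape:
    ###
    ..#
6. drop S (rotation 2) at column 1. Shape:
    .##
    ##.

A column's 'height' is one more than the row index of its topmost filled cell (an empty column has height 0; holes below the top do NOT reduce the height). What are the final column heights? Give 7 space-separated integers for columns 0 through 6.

Answer: 3 5 6 6 5 5 4

Derivation:
Drop 1: Z rot1 at col 4 lands with bottom-row=0; cleared 0 line(s) (total 0); column heights now [0 0 0 0 2 3 0], max=3
Drop 2: O rot0 at col 2 lands with bottom-row=0; cleared 0 line(s) (total 0); column heights now [0 0 2 2 2 3 0], max=3
Drop 3: Z rot0 at col 4 lands with bottom-row=3; cleared 0 line(s) (total 0); column heights now [0 0 2 2 5 5 4], max=5
Drop 4: L rot1 at col 0 lands with bottom-row=0; cleared 0 line(s) (total 0); column heights now [3 1 2 2 5 5 4], max=5
Drop 5: J rot2 at col 1 lands with bottom-row=2; cleared 0 line(s) (total 0); column heights now [3 4 4 4 5 5 4], max=5
Drop 6: S rot2 at col 1 lands with bottom-row=4; cleared 0 line(s) (total 0); column heights now [3 5 6 6 5 5 4], max=6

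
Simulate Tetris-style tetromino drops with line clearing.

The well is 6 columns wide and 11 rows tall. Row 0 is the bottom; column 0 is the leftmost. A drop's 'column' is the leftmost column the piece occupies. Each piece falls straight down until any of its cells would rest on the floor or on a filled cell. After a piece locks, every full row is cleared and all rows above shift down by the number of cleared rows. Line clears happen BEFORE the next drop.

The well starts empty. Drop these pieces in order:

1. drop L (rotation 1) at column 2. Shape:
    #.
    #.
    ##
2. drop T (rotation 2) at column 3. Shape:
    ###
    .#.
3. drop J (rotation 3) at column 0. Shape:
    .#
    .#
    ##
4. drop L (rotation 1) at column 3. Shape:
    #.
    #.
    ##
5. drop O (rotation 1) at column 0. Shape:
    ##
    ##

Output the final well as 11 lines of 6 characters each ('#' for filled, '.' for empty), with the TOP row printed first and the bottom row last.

Drop 1: L rot1 at col 2 lands with bottom-row=0; cleared 0 line(s) (total 0); column heights now [0 0 3 1 0 0], max=3
Drop 2: T rot2 at col 3 lands with bottom-row=0; cleared 0 line(s) (total 0); column heights now [0 0 3 2 2 2], max=3
Drop 3: J rot3 at col 0 lands with bottom-row=0; cleared 0 line(s) (total 0); column heights now [1 3 3 2 2 2], max=3
Drop 4: L rot1 at col 3 lands with bottom-row=2; cleared 0 line(s) (total 0); column heights now [1 3 3 5 3 2], max=5
Drop 5: O rot1 at col 0 lands with bottom-row=3; cleared 0 line(s) (total 0); column heights now [5 5 3 5 3 2], max=5

Answer: ......
......
......
......
......
......
##.#..
##.#..
.####.
.#####
#####.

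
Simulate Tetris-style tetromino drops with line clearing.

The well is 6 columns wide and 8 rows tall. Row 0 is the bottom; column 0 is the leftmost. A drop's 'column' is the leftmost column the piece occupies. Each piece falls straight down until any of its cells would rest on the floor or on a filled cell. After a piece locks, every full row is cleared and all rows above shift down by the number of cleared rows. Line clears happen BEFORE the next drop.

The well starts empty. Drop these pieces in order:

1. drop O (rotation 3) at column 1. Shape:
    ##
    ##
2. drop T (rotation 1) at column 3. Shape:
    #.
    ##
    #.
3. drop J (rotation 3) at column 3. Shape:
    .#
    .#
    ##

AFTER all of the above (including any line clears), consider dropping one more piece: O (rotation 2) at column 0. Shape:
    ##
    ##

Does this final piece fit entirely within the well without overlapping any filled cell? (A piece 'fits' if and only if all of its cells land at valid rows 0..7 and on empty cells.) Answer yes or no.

Answer: yes

Derivation:
Drop 1: O rot3 at col 1 lands with bottom-row=0; cleared 0 line(s) (total 0); column heights now [0 2 2 0 0 0], max=2
Drop 2: T rot1 at col 3 lands with bottom-row=0; cleared 0 line(s) (total 0); column heights now [0 2 2 3 2 0], max=3
Drop 3: J rot3 at col 3 lands with bottom-row=3; cleared 0 line(s) (total 0); column heights now [0 2 2 4 6 0], max=6
Test piece O rot2 at col 0 (width 2): heights before test = [0 2 2 4 6 0]; fits = True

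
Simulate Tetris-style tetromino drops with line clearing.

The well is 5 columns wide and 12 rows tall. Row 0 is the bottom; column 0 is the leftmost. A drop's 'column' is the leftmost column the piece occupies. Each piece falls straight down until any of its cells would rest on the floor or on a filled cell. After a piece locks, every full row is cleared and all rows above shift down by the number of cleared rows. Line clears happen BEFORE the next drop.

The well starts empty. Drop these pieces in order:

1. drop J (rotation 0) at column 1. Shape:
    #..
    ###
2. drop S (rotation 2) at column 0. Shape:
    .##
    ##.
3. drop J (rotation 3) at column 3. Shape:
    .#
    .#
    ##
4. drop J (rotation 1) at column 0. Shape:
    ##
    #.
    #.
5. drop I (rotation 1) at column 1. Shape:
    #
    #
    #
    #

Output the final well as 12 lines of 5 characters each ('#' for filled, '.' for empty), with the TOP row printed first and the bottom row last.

Drop 1: J rot0 at col 1 lands with bottom-row=0; cleared 0 line(s) (total 0); column heights now [0 2 1 1 0], max=2
Drop 2: S rot2 at col 0 lands with bottom-row=2; cleared 0 line(s) (total 0); column heights now [3 4 4 1 0], max=4
Drop 3: J rot3 at col 3 lands with bottom-row=1; cleared 0 line(s) (total 0); column heights now [3 4 4 2 4], max=4
Drop 4: J rot1 at col 0 lands with bottom-row=3; cleared 0 line(s) (total 0); column heights now [6 6 4 2 4], max=6
Drop 5: I rot1 at col 1 lands with bottom-row=6; cleared 0 line(s) (total 0); column heights now [6 10 4 2 4], max=10

Answer: .....
.....
.#...
.#...
.#...
.#...
##...
#....
###.#
##..#
.#.##
.###.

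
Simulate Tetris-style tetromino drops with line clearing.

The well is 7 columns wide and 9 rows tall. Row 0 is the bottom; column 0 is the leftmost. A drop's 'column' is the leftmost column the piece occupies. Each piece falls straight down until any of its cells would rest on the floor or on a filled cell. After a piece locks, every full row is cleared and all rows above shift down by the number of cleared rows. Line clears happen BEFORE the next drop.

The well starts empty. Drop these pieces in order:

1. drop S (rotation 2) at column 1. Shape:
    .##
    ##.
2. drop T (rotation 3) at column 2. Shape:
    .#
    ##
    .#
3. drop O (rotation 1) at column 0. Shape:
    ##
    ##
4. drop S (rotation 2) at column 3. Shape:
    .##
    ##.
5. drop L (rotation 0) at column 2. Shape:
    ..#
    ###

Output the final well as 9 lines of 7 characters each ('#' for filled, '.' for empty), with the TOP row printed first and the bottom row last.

Drop 1: S rot2 at col 1 lands with bottom-row=0; cleared 0 line(s) (total 0); column heights now [0 1 2 2 0 0 0], max=2
Drop 2: T rot3 at col 2 lands with bottom-row=2; cleared 0 line(s) (total 0); column heights now [0 1 4 5 0 0 0], max=5
Drop 3: O rot1 at col 0 lands with bottom-row=1; cleared 0 line(s) (total 0); column heights now [3 3 4 5 0 0 0], max=5
Drop 4: S rot2 at col 3 lands with bottom-row=5; cleared 0 line(s) (total 0); column heights now [3 3 4 6 7 7 0], max=7
Drop 5: L rot0 at col 2 lands with bottom-row=7; cleared 0 line(s) (total 0); column heights now [3 3 8 8 9 7 0], max=9

Answer: ....#..
..###..
....##.
...##..
...#...
..##...
##.#...
####...
.##....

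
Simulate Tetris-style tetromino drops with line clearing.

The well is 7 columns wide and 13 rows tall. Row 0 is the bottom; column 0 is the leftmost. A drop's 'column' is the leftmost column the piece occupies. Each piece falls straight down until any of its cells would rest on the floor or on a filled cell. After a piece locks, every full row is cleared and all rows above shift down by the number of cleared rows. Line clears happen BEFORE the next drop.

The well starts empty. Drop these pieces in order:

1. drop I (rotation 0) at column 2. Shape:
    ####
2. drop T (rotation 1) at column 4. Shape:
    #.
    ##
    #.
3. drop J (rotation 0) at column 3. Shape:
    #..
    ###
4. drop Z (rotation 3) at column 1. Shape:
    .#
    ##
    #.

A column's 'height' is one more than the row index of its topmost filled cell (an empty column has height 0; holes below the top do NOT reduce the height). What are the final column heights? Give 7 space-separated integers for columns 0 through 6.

Answer: 0 2 3 6 5 5 0

Derivation:
Drop 1: I rot0 at col 2 lands with bottom-row=0; cleared 0 line(s) (total 0); column heights now [0 0 1 1 1 1 0], max=1
Drop 2: T rot1 at col 4 lands with bottom-row=1; cleared 0 line(s) (total 0); column heights now [0 0 1 1 4 3 0], max=4
Drop 3: J rot0 at col 3 lands with bottom-row=4; cleared 0 line(s) (total 0); column heights now [0 0 1 6 5 5 0], max=6
Drop 4: Z rot3 at col 1 lands with bottom-row=0; cleared 0 line(s) (total 0); column heights now [0 2 3 6 5 5 0], max=6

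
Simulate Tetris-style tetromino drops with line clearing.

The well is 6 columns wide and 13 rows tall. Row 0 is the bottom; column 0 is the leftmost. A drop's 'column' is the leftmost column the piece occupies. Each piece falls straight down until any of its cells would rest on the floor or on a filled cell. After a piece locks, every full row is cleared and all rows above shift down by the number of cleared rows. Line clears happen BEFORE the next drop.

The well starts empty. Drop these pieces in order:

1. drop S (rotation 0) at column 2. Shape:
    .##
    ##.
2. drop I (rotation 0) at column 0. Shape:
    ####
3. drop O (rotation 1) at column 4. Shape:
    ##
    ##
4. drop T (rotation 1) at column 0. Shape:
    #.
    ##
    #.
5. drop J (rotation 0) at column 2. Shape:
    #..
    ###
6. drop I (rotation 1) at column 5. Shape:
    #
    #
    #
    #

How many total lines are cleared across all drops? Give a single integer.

Drop 1: S rot0 at col 2 lands with bottom-row=0; cleared 0 line(s) (total 0); column heights now [0 0 1 2 2 0], max=2
Drop 2: I rot0 at col 0 lands with bottom-row=2; cleared 0 line(s) (total 0); column heights now [3 3 3 3 2 0], max=3
Drop 3: O rot1 at col 4 lands with bottom-row=2; cleared 1 line(s) (total 1); column heights now [0 0 1 2 3 3], max=3
Drop 4: T rot1 at col 0 lands with bottom-row=0; cleared 0 line(s) (total 1); column heights now [3 2 1 2 3 3], max=3
Drop 5: J rot0 at col 2 lands with bottom-row=3; cleared 0 line(s) (total 1); column heights now [3 2 5 4 4 3], max=5
Drop 6: I rot1 at col 5 lands with bottom-row=3; cleared 0 line(s) (total 1); column heights now [3 2 5 4 4 7], max=7

Answer: 1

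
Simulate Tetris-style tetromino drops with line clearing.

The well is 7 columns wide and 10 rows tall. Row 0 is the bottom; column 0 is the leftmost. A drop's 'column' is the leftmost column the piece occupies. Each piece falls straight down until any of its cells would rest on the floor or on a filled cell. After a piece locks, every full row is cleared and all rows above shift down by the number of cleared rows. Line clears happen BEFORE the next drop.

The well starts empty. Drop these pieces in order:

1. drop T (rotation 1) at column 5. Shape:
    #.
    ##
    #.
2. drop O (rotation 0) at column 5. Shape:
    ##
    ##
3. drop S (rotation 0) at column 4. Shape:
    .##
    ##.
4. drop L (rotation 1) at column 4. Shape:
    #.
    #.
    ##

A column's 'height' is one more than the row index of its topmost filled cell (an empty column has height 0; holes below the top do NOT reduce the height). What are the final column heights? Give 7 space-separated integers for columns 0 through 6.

Answer: 0 0 0 0 10 8 7

Derivation:
Drop 1: T rot1 at col 5 lands with bottom-row=0; cleared 0 line(s) (total 0); column heights now [0 0 0 0 0 3 2], max=3
Drop 2: O rot0 at col 5 lands with bottom-row=3; cleared 0 line(s) (total 0); column heights now [0 0 0 0 0 5 5], max=5
Drop 3: S rot0 at col 4 lands with bottom-row=5; cleared 0 line(s) (total 0); column heights now [0 0 0 0 6 7 7], max=7
Drop 4: L rot1 at col 4 lands with bottom-row=7; cleared 0 line(s) (total 0); column heights now [0 0 0 0 10 8 7], max=10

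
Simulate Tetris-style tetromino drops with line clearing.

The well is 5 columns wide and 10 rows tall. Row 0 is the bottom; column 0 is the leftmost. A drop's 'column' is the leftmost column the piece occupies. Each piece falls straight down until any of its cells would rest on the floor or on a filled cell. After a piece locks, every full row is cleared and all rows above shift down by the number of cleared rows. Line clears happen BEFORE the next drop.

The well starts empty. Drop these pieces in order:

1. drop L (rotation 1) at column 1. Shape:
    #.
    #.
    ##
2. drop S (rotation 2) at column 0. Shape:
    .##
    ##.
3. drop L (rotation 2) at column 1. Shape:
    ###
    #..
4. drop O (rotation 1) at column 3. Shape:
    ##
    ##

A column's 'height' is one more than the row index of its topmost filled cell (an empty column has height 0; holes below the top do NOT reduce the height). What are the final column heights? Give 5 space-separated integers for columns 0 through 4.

Answer: 4 7 7 9 9

Derivation:
Drop 1: L rot1 at col 1 lands with bottom-row=0; cleared 0 line(s) (total 0); column heights now [0 3 1 0 0], max=3
Drop 2: S rot2 at col 0 lands with bottom-row=3; cleared 0 line(s) (total 0); column heights now [4 5 5 0 0], max=5
Drop 3: L rot2 at col 1 lands with bottom-row=5; cleared 0 line(s) (total 0); column heights now [4 7 7 7 0], max=7
Drop 4: O rot1 at col 3 lands with bottom-row=7; cleared 0 line(s) (total 0); column heights now [4 7 7 9 9], max=9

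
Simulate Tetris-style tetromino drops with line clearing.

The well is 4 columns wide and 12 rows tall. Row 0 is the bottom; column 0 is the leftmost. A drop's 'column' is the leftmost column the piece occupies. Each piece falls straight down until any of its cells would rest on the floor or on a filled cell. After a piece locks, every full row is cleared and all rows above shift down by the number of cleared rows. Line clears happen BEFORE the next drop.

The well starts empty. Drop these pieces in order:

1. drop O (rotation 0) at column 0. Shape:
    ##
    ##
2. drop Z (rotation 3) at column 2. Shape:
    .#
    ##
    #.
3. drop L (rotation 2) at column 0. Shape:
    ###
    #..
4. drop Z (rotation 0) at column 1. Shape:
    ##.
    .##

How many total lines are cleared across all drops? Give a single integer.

Answer: 1

Derivation:
Drop 1: O rot0 at col 0 lands with bottom-row=0; cleared 0 line(s) (total 0); column heights now [2 2 0 0], max=2
Drop 2: Z rot3 at col 2 lands with bottom-row=0; cleared 1 line(s) (total 1); column heights now [1 1 1 2], max=2
Drop 3: L rot2 at col 0 lands with bottom-row=1; cleared 0 line(s) (total 1); column heights now [3 3 3 2], max=3
Drop 4: Z rot0 at col 1 lands with bottom-row=3; cleared 0 line(s) (total 1); column heights now [3 5 5 4], max=5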